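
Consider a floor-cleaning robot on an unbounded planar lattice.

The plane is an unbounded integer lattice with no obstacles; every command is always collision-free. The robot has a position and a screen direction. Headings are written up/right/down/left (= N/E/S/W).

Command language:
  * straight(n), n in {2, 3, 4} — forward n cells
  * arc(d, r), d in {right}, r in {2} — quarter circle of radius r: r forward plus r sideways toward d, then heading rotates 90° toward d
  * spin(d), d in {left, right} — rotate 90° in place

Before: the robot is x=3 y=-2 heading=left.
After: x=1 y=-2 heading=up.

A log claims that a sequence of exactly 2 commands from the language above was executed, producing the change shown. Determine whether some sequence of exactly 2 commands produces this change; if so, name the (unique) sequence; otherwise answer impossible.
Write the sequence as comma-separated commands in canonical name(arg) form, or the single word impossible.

key: cell and facing (now N) both changed — the 2 commands mix motion and turning
from: x=3 y=-2 heading=left
t=1 straight(2) ⇒ x=1 y=-2 heading=left
t=2 spin(right) ⇒ x=1 y=-2 heading=up
no rival 2-sequence matches.

straight(2), spin(right)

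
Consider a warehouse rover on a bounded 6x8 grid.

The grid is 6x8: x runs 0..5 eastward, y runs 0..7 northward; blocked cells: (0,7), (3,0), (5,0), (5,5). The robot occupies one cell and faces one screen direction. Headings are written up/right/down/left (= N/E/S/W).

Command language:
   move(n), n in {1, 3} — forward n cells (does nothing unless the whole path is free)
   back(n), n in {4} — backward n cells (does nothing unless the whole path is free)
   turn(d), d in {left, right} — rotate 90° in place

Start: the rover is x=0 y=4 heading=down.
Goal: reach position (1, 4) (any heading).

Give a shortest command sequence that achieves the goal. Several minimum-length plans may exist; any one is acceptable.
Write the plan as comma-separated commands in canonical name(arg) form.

turn(left), move(1)

initial: x=0 y=4 heading=down
[1] after turn(left): x=0 y=4 heading=right
[2] after move(1): x=1 y=4 heading=right
shorter routes all fall short; 2 is best.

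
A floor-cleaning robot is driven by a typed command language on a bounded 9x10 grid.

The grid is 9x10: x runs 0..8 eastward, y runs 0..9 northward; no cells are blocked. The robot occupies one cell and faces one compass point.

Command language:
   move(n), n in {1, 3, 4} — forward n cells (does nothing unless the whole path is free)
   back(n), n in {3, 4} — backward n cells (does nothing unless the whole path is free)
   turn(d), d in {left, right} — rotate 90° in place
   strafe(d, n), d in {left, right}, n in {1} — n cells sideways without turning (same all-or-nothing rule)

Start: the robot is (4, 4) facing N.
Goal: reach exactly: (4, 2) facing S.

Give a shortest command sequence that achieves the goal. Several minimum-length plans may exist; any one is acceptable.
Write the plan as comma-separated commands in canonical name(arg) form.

turn(left), turn(left), move(1), move(1)

begin: (4, 4) facing N
[1] after turn(left): (4, 4) facing W
[2] after turn(left): (4, 4) facing S
[3] after move(1): (4, 3) facing S
[4] after move(1): (4, 2) facing S
nothing shorter than 4 reaches the goal.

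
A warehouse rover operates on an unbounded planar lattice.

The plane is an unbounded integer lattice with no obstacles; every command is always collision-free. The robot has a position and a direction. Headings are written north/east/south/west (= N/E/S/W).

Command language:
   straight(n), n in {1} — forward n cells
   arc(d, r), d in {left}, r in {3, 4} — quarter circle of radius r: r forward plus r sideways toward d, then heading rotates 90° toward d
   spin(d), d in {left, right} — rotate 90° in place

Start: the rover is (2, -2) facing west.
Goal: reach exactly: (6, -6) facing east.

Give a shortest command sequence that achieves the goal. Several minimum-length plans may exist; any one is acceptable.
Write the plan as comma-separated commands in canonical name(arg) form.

spin(left), arc(left, 4)

t0: (2, -2) facing west
[1] after spin(left): (2, -2) facing south
[2] after arc(left, 4): (6, -6) facing east
no 1-step plan works, so 2 is optimal.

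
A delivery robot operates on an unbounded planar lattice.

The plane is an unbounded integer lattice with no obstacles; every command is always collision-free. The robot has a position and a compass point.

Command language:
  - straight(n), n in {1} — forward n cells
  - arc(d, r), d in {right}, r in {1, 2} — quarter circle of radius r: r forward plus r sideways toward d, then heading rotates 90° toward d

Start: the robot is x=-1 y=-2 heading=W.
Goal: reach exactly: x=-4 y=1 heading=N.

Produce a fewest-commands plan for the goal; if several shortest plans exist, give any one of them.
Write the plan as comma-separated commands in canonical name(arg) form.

from: x=-1 y=-2 heading=W
[1] after straight(1): x=-2 y=-2 heading=W
[2] after arc(right, 2): x=-4 y=0 heading=N
[3] after straight(1): x=-4 y=1 heading=N
no 2-step plan works, so 3 is optimal.

straight(1), arc(right, 2), straight(1)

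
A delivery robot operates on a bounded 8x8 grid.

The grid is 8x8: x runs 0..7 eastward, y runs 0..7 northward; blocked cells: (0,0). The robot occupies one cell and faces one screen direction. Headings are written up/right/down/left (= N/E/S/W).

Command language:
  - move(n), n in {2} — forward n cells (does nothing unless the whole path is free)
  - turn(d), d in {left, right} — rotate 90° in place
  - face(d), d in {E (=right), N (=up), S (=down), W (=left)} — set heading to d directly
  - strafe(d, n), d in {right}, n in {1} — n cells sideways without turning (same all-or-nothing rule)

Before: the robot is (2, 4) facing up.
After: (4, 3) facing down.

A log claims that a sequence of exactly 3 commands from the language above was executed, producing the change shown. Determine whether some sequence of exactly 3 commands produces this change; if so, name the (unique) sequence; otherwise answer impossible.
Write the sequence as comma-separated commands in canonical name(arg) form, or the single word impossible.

impossible

every 3-command combo misses the target.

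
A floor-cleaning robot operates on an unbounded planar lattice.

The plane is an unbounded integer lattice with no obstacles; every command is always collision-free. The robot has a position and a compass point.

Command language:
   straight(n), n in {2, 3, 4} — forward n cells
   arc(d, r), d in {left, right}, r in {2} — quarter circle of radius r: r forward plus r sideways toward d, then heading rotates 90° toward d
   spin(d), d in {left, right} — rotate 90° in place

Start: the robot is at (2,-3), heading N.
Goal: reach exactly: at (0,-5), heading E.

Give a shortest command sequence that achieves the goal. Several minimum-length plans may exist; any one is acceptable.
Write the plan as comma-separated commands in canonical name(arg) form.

initial: at (2,-3), heading N
1. arc(left, 2) → at (0,-1), heading W
2. arc(left, 2) → at (-2,-3), heading S
3. arc(left, 2) → at (0,-5), heading E
shorter routes all fall short; 3 is best.

arc(left, 2), arc(left, 2), arc(left, 2)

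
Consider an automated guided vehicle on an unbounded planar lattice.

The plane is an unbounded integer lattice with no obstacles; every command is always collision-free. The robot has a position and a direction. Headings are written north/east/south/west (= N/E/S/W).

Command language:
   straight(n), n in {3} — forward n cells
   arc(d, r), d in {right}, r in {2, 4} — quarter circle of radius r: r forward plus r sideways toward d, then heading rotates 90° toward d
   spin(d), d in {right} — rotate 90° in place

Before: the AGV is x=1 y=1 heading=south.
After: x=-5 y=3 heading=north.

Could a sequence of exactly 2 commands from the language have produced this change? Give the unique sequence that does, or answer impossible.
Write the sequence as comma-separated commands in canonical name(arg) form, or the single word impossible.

arc(right, 2), arc(right, 4)

key: order matters: swapping arc(right, 2) and arc(right, 4) lands elsewhere
initial: x=1 y=1 heading=south
[1] after arc(right, 2): x=-1 y=-1 heading=west
[2] after arc(right, 4): x=-5 y=3 heading=north
uniquely the one of 16 2-step routes that fits.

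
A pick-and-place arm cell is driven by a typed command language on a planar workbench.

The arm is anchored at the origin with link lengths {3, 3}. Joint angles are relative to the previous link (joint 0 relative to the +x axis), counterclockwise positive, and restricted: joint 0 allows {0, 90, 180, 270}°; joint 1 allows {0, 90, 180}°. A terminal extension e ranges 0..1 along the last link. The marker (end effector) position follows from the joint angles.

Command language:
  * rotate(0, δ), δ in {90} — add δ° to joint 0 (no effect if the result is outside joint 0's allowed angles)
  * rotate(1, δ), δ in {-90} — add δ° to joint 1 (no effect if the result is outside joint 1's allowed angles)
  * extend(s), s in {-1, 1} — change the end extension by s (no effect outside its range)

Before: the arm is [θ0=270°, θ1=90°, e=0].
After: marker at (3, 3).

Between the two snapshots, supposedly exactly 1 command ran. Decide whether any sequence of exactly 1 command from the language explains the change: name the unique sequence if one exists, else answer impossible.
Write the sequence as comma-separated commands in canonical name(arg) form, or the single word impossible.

start: [θ0=270°, θ1=90°, e=0]
[1] after rotate(0, 90): [θ0=0°, θ1=90°, e=0]
all 4 alternatives checked — unique.

rotate(0, 90)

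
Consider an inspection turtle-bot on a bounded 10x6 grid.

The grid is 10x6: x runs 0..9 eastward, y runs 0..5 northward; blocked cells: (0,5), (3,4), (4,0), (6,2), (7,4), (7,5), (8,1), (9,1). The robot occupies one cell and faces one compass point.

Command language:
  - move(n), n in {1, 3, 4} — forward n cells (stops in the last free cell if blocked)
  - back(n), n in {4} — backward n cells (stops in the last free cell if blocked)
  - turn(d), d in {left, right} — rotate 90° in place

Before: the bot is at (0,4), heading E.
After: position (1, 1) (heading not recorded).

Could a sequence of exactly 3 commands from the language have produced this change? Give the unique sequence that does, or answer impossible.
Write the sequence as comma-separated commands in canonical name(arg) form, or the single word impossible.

key: order matters: swapping move(1) and move(3) lands elsewhere
from: at (0,4), heading E
1. move(1) → at (1,4), heading E
2. turn(right) → at (1,4), heading S
3. move(3) → at (1,1), heading S
no rival 3-sequence matches.

move(1), turn(right), move(3)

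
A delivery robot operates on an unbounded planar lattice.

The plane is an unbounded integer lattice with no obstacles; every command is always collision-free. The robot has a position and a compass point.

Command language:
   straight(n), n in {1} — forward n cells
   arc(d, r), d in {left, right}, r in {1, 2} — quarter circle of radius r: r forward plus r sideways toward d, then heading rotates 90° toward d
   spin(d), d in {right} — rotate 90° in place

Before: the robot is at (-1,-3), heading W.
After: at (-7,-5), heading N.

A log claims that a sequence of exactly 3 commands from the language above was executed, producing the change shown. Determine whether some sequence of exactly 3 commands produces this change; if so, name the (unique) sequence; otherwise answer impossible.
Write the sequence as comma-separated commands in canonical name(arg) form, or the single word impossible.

arc(left, 2), arc(right, 2), arc(right, 2)

key: cell and facing (now N) both changed — the 3 commands mix motion and turning
initial: at (-1,-3), heading W
[1] after arc(left, 2): at (-3,-5), heading S
[2] after arc(right, 2): at (-5,-7), heading W
[3] after arc(right, 2): at (-7,-5), heading N
no other 3-command option fits: unique.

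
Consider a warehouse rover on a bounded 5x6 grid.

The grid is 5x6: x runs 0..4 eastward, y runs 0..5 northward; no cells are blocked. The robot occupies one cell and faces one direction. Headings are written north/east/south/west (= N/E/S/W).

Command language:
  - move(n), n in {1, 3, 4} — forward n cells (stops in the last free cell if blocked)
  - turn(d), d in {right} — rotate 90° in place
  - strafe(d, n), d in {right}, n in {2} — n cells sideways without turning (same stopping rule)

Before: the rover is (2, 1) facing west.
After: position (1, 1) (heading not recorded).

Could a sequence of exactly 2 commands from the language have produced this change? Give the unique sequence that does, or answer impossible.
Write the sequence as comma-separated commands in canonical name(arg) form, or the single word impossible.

key: running turn(right) before move(1) would end elsewhere — order is forced
start: (2, 1) facing west
1. move(1) → (1, 1) facing west
2. turn(right) → (1, 1) facing north
no other 2-command option fits: unique.

move(1), turn(right)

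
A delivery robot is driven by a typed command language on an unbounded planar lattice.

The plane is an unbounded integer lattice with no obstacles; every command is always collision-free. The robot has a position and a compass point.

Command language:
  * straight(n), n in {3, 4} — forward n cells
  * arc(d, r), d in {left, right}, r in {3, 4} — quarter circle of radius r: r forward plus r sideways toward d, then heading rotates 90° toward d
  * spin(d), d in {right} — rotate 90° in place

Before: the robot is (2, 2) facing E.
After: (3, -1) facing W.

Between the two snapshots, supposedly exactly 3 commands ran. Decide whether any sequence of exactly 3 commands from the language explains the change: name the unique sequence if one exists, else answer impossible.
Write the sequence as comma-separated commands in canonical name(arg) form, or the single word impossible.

straight(4), spin(right), arc(right, 3)

key: position moved to (3,-1) AND the heading swung to W — translation plus rotation needed
from: (2, 2) facing E
step 1 (straight(4)): (6, 2) facing E
step 2 (spin(right)): (6, 2) facing S
step 3 (arc(right, 3)): (3, -1) facing W
no other 3-command option fits: unique.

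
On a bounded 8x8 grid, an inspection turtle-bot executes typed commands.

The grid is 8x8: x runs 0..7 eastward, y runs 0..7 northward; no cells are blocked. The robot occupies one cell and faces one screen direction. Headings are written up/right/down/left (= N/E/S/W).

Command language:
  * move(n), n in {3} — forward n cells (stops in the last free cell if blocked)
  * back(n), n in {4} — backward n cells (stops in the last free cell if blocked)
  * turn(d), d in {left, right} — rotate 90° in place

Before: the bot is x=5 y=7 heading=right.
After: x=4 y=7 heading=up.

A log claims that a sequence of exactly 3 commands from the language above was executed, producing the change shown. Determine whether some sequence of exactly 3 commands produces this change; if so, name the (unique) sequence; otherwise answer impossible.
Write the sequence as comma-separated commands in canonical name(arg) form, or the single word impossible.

back(4), move(3), turn(left)

key: running turn(left) before back(4) would end elsewhere — order is forced
t0: x=5 y=7 heading=right
1. back(4) → x=1 y=7 heading=right
2. move(3) → x=4 y=7 heading=right
3. turn(left) → x=4 y=7 heading=up
no rival 3-sequence matches.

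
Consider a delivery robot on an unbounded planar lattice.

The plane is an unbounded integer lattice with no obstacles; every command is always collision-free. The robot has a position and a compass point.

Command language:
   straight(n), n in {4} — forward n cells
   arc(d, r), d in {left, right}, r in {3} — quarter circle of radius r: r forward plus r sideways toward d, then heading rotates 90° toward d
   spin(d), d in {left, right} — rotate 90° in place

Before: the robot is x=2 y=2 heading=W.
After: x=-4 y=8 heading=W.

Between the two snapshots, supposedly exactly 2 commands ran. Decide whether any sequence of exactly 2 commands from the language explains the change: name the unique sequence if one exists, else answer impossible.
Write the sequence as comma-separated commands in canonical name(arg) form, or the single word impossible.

key: heading stays W — rotations cancel among the 2 commands
from: x=2 y=2 heading=W
1. arc(right, 3) → x=-1 y=5 heading=N
2. arc(left, 3) → x=-4 y=8 heading=W
no rival 2-sequence matches.

arc(right, 3), arc(left, 3)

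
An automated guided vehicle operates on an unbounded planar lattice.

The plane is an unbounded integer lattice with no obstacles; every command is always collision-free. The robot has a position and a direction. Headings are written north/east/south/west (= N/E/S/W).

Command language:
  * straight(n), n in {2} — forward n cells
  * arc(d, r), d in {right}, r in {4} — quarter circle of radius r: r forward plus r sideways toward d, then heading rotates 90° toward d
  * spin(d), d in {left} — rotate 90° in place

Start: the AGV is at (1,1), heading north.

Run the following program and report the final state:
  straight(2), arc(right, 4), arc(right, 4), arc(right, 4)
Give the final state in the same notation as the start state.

t0: at (1,1), heading north
[1] after straight(2): at (1,3), heading north
[2] after arc(right, 4): at (5,7), heading east
[3] after arc(right, 4): at (9,3), heading south
[4] after arc(right, 4): at (5,-1), heading west

at (5,-1), heading west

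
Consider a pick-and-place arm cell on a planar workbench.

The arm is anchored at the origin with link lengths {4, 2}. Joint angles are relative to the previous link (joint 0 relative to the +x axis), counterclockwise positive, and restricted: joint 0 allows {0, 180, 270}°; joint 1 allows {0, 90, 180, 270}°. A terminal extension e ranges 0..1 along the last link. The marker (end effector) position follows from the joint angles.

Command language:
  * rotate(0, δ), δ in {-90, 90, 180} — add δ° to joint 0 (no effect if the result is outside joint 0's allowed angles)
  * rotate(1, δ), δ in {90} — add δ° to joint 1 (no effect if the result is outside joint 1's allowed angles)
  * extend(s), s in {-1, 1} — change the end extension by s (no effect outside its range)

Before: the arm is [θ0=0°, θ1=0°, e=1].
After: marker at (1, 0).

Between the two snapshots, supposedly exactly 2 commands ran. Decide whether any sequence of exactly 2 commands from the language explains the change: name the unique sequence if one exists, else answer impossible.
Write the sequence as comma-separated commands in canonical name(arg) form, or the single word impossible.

rotate(1, 90), rotate(1, 90)

start: [θ0=0°, θ1=0°, e=1]
1. rotate(1, 90) → [θ0=0°, θ1=90°, e=1]
2. rotate(1, 90) → [θ0=0°, θ1=180°, e=1]
all 36 alternatives checked — unique.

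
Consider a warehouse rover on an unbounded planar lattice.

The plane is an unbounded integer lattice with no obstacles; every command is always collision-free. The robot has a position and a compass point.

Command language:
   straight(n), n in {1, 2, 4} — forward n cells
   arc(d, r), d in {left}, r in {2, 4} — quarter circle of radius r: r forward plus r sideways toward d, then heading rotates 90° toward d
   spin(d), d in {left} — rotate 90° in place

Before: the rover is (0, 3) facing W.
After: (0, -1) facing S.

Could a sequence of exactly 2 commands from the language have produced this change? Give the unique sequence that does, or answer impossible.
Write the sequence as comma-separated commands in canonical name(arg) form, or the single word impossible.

key: order matters: swapping spin(left) and straight(4) lands elsewhere
begin: (0, 3) facing W
1. spin(left) → (0, 3) facing S
2. straight(4) → (0, -1) facing S
all 36 alternatives checked — unique.

spin(left), straight(4)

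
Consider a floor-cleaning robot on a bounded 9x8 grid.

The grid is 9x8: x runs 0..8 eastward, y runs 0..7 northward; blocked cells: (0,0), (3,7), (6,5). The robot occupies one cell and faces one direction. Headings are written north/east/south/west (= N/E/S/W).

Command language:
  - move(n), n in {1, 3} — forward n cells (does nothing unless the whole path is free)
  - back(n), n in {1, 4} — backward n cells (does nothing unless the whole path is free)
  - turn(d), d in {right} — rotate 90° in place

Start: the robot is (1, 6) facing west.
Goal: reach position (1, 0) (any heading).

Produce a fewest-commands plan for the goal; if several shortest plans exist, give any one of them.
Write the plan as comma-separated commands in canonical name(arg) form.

begin: (1, 6) facing west
t=1 turn(right) ⇒ (1, 6) facing north
t=2 back(1) ⇒ (1, 5) facing north
t=3 back(1) ⇒ (1, 4) facing north
t=4 back(4) ⇒ (1, 0) facing north
nothing shorter than 4 reaches the goal.

turn(right), back(1), back(1), back(4)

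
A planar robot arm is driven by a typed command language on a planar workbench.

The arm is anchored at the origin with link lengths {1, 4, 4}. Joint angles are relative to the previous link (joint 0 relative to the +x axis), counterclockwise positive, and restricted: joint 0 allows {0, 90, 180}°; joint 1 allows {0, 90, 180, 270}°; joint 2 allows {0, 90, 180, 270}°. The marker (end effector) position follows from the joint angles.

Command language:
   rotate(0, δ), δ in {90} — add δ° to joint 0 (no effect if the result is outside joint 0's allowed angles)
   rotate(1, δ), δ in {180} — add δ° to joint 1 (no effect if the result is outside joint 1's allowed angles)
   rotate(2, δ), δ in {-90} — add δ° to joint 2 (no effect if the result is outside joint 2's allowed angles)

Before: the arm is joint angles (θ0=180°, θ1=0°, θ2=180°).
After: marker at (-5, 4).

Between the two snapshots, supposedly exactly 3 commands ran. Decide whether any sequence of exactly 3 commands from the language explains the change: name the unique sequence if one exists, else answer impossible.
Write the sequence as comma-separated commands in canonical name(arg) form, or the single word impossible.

rotate(2, -90), rotate(2, -90), rotate(2, -90)

begin: joint angles (θ0=180°, θ1=0°, θ2=180°)
step 1 (rotate(2, -90)): joint angles (θ0=180°, θ1=0°, θ2=90°)
step 2 (rotate(2, -90)): joint angles (θ0=180°, θ1=0°, θ2=0°)
step 3 (rotate(2, -90)): joint angles (θ0=180°, θ1=0°, θ2=270°)
all 27 alternatives checked — unique.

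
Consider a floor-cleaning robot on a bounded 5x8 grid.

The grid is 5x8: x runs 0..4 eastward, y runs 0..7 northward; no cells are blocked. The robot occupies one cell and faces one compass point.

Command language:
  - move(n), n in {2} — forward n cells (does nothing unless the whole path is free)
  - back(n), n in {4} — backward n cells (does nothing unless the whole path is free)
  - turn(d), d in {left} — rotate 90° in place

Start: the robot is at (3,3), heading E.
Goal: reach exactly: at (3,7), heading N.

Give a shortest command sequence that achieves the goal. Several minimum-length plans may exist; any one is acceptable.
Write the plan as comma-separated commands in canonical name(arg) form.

turn(left), move(2), move(2)

from: at (3,3), heading E
[1] after turn(left): at (3,3), heading N
[2] after move(2): at (3,5), heading N
[3] after move(2): at (3,7), heading N
shorter routes all fall short; 3 is best.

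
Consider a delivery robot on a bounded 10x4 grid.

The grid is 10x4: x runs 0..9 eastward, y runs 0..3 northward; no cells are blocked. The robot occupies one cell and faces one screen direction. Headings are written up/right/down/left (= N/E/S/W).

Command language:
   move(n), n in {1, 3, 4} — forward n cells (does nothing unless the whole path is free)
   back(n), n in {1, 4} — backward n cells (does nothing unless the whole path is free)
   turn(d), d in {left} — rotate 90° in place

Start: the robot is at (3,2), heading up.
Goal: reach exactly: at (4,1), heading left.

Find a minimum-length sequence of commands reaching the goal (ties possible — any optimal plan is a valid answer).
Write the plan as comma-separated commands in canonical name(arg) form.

back(1), turn(left), back(1)

begin: at (3,2), heading up
t=1 back(1) ⇒ at (3,1), heading up
t=2 turn(left) ⇒ at (3,1), heading left
t=3 back(1) ⇒ at (4,1), heading left
no 2-step plan works, so 3 is optimal.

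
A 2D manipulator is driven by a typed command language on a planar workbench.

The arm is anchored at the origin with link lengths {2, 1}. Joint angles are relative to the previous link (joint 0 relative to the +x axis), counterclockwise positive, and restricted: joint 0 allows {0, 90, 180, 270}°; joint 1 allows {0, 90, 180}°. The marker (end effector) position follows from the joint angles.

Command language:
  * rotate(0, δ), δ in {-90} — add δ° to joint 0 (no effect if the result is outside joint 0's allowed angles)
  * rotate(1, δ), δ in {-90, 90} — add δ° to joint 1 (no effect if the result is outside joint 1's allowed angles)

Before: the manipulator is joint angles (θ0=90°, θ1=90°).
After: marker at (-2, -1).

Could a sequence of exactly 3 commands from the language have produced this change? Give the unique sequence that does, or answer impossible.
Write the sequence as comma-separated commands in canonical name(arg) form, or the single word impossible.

rotate(0, -90), rotate(0, -90), rotate(0, -90)

from: joint angles (θ0=90°, θ1=90°)
[1] after rotate(0, -90): joint angles (θ0=0°, θ1=90°)
[2] after rotate(0, -90): joint angles (θ0=270°, θ1=90°)
[3] after rotate(0, -90): joint angles (θ0=180°, θ1=90°)
uniquely the one of 27 3-step routes that fits.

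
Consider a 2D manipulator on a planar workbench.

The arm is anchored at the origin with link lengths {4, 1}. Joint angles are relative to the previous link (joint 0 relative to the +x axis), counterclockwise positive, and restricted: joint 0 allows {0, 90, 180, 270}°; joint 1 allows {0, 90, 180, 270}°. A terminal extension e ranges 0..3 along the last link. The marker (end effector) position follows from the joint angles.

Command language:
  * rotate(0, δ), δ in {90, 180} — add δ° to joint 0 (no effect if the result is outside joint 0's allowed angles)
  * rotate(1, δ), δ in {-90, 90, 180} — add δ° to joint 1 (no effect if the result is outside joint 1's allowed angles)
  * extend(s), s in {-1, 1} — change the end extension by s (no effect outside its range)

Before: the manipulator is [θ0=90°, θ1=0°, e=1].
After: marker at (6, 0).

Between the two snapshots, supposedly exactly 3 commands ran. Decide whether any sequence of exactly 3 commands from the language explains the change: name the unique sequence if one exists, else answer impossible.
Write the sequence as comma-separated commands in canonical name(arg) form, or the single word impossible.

rotate(0, 90), rotate(0, 90), rotate(0, 90)

t0: [θ0=90°, θ1=0°, e=1]
[1] after rotate(0, 90): [θ0=180°, θ1=0°, e=1]
[2] after rotate(0, 90): [θ0=270°, θ1=0°, e=1]
[3] after rotate(0, 90): [θ0=0°, θ1=0°, e=1]
no other 3-command option fits: unique.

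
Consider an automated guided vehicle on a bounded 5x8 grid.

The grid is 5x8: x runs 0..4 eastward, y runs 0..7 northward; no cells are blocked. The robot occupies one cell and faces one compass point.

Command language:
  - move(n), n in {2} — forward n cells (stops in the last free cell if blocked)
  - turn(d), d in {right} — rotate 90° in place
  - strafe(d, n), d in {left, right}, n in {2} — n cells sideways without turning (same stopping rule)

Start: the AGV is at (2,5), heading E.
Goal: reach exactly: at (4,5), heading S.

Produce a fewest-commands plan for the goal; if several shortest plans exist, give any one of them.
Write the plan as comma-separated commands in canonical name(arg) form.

from: at (2,5), heading E
t=1 turn(right) ⇒ at (2,5), heading S
t=2 strafe(left, 2) ⇒ at (4,5), heading S
shorter routes all fall short; 2 is best.

turn(right), strafe(left, 2)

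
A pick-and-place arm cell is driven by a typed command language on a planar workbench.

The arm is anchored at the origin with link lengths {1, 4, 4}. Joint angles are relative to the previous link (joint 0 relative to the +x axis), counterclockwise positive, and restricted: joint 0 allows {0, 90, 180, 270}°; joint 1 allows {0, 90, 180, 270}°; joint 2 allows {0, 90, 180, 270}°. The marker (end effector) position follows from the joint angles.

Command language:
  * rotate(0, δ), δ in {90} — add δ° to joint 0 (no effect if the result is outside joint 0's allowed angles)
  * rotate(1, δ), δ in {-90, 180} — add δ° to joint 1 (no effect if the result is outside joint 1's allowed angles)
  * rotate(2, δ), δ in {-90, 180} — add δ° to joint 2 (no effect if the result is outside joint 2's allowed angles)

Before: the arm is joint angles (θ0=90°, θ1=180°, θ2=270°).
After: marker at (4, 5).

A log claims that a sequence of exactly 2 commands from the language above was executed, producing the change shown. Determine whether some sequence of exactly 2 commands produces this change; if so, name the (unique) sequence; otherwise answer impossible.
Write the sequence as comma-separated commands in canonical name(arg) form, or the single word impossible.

initial: joint angles (θ0=90°, θ1=180°, θ2=270°)
[1] after rotate(1, -90): joint angles (θ0=90°, θ1=90°, θ2=270°)
[2] after rotate(1, -90): joint angles (θ0=90°, θ1=0°, θ2=270°)
no other 2-command option fits: unique.

rotate(1, -90), rotate(1, -90)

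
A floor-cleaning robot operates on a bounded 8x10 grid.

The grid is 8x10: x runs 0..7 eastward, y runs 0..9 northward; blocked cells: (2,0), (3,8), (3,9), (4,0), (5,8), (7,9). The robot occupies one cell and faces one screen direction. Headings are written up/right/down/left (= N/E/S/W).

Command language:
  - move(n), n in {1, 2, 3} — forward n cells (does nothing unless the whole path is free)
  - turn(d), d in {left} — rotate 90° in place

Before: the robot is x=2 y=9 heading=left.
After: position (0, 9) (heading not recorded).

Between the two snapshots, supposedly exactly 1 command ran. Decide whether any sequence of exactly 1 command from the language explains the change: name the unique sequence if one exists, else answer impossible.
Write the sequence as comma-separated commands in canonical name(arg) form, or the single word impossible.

start: x=2 y=9 heading=left
[1] after move(2): x=0 y=9 heading=left
all 4 alternatives checked — unique.

move(2)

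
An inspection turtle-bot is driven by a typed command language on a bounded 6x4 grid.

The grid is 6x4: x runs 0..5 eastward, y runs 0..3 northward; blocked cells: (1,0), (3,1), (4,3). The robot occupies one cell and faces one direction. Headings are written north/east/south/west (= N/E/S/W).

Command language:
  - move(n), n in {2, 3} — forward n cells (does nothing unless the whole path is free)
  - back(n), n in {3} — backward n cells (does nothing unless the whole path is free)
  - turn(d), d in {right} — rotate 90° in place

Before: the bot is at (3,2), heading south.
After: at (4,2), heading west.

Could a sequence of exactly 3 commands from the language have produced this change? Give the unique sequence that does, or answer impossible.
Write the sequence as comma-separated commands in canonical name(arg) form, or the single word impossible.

key: cell and facing (now W) both changed — the 3 commands mix motion and turning
from: at (3,2), heading south
step 1 (turn(right)): at (3,2), heading west
step 2 (move(2)): at (1,2), heading west
step 3 (back(3)): at (4,2), heading west
uniquely the one of 64 3-step routes that fits.

turn(right), move(2), back(3)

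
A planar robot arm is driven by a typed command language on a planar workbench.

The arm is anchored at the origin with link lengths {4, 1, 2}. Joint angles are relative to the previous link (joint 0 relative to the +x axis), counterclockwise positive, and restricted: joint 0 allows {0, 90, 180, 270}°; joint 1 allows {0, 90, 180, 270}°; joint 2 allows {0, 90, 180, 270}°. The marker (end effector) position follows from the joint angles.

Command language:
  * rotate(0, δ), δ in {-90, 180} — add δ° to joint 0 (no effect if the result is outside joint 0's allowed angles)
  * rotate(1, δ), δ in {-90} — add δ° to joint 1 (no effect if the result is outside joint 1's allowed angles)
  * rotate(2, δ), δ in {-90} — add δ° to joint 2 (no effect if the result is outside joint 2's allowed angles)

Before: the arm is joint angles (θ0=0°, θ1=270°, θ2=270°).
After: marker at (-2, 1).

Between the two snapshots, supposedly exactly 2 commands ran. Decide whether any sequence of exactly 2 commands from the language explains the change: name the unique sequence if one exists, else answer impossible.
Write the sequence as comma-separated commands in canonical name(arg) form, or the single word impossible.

begin: joint angles (θ0=0°, θ1=270°, θ2=270°)
t=1 rotate(0, -90) ⇒ joint angles (θ0=270°, θ1=270°, θ2=270°)
t=2 rotate(0, -90) ⇒ joint angles (θ0=180°, θ1=270°, θ2=270°)
all 16 alternatives checked — unique.

rotate(0, -90), rotate(0, -90)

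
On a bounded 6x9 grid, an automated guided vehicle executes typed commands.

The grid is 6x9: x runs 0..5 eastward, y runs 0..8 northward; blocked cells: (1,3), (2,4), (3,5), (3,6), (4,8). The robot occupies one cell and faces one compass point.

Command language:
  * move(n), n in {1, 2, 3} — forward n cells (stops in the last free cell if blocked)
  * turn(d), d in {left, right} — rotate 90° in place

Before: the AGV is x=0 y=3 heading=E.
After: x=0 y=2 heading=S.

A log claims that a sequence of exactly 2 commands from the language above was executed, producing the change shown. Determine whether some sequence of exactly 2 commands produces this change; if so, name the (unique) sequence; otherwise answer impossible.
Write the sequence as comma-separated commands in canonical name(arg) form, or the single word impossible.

key: position moved to (0,2) AND the heading swung to S — translation plus rotation needed
begin: x=0 y=3 heading=E
step 1 (turn(right)): x=0 y=3 heading=S
step 2 (move(1)): x=0 y=2 heading=S
all 25 alternatives checked — unique.

turn(right), move(1)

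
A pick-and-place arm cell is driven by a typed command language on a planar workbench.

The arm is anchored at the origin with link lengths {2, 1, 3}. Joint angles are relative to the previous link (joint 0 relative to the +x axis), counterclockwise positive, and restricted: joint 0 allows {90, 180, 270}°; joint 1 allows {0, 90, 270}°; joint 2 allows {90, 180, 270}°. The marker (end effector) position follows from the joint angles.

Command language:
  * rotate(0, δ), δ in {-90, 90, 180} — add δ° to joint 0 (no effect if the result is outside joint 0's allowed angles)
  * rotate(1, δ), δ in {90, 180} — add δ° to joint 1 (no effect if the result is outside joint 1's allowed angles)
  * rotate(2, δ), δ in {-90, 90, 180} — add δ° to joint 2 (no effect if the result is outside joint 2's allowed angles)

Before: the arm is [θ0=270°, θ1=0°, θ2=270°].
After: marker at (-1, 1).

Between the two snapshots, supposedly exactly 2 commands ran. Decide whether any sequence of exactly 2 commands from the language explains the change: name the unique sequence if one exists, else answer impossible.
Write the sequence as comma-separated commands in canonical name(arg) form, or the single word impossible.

rotate(1, 90), rotate(1, 180)

key: running rotate(1, 180) before rotate(1, 90) would end elsewhere — order is forced
begin: [θ0=270°, θ1=0°, θ2=270°]
[1] after rotate(1, 90): [θ0=270°, θ1=90°, θ2=270°]
[2] after rotate(1, 180): [θ0=270°, θ1=270°, θ2=270°]
all 64 alternatives checked — unique.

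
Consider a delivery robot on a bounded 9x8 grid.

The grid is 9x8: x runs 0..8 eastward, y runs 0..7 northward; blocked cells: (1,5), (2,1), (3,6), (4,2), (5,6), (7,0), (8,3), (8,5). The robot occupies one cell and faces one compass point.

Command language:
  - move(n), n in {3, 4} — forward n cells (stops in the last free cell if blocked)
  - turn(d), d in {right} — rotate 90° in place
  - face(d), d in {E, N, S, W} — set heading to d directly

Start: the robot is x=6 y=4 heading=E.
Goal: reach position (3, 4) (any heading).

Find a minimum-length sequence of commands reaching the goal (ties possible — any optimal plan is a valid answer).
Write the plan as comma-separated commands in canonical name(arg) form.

face(W), move(3)

initial: x=6 y=4 heading=E
[1] after face(W): x=6 y=4 heading=W
[2] after move(3): x=3 y=4 heading=W
minimal: 2 command(s), checked below 2.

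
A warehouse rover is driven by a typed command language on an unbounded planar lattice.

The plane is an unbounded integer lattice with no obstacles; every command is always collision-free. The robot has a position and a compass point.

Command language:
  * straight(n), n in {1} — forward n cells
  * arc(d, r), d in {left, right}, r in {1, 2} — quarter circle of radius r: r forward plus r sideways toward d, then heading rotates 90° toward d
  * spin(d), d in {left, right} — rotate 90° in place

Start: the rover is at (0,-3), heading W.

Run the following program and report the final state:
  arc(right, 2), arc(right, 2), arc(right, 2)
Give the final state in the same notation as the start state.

at (2,-1), heading S

t0: at (0,-3), heading W
[1] after arc(right, 2): at (-2,-1), heading N
[2] after arc(right, 2): at (0,1), heading E
[3] after arc(right, 2): at (2,-1), heading S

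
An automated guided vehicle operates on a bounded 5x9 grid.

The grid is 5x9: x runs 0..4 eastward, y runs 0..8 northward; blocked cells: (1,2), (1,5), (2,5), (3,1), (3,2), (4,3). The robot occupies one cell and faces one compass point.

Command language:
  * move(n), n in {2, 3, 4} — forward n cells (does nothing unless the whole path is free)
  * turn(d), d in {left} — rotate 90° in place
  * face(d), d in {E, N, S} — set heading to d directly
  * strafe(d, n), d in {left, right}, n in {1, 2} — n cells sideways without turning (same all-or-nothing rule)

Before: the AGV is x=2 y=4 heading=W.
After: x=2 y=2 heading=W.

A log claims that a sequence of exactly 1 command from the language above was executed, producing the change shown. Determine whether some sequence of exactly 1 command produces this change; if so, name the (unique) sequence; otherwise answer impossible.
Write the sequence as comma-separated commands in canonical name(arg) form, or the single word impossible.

strafe(left, 2)

key: still facing W — the one step turns nothing
start: x=2 y=4 heading=W
1. strafe(left, 2) → x=2 y=2 heading=W
no rival 1-sequence matches.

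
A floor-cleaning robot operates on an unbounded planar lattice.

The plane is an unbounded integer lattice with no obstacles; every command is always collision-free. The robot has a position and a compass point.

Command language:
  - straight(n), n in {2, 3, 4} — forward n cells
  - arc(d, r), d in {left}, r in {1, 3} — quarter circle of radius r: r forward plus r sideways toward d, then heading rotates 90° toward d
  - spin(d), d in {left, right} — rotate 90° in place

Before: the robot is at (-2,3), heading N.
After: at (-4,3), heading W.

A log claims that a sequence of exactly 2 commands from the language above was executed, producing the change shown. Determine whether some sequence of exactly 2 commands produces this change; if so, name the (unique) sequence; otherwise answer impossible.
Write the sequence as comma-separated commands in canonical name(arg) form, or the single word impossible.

key: cell and facing (now W) both changed — the 2 commands mix motion and turning
start: at (-2,3), heading N
t=1 spin(left) ⇒ at (-2,3), heading W
t=2 straight(2) ⇒ at (-4,3), heading W
no rival 2-sequence matches.

spin(left), straight(2)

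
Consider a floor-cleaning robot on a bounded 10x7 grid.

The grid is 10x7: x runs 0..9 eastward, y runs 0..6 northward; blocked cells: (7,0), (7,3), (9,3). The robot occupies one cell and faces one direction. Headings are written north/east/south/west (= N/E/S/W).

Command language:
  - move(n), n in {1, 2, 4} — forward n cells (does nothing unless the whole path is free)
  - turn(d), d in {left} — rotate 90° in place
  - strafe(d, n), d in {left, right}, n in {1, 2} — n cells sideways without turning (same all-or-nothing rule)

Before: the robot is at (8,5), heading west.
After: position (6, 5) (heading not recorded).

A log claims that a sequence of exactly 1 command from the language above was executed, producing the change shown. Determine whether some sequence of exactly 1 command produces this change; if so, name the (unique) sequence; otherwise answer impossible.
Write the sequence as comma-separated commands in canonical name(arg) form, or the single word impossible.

move(2)

initial: at (8,5), heading west
1. move(2) → at (6,5), heading west
no rival 1-sequence matches.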